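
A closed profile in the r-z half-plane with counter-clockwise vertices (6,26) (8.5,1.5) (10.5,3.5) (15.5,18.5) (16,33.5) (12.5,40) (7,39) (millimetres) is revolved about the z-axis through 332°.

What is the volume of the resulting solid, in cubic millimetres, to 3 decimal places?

Volume = 16939.476 mm³

Profile (r,z), 7 vertices: (6,26) (8.5,1.5) (10.5,3.5) (15.5,18.5) (16,33.5) (12.5,40) (7,39)
edge 0: (6,26)→(8.5,1.5)  cross = 6·1.5 − 8.5·26 = -212.0000; (r_i+r_j)·cross = 14.5·-212.0000 = -3074.0000
edge 1: (8.5,1.5)→(10.5,3.5)  cross = 8.5·3.5 − 10.5·1.5 = 14.0000; (r_i+r_j)·cross = 19·14.0000 = 266.0000
edge 2: (10.5,3.5)→(15.5,18.5)  cross = 10.5·18.5 − 15.5·3.5 = 140.0000; (r_i+r_j)·cross = 26·140.0000 = 3640.0000
edge 3: (15.5,18.5)→(16,33.5)  cross = 15.5·33.5 − 16·18.5 = 223.2500; (r_i+r_j)·cross = 31.5·223.2500 = 7032.3750
edge 4: (16,33.5)→(12.5,40)  cross = 16·40 − 12.5·33.5 = 221.2500; (r_i+r_j)·cross = 28.5·221.2500 = 6305.6250
edge 5: (12.5,40)→(7,39)  cross = 12.5·39 − 7·40 = 207.5000; (r_i+r_j)·cross = 19.5·207.5000 = 4046.2500
edge 6: (7,39)→(6,26)  cross = 7·26 − 6·39 = -52.0000; (r_i+r_j)·cross = 13·-52.0000 = -676.0000
Σcross = 542.0000 → A = |Σcross|/2 = 271.0000 mm²
Σ(r_i+r_j)·cross = 17540.2500 → first moment M = |Σ|/6 = 2923.3750
R_c = M/A = 2923.3750/271.0000 = 10.7874 mm
θ = 332° = 5.794493 rad
V = θ·R_c·A = 5.794493·10.7874·271.0000 = 16939.476 mm³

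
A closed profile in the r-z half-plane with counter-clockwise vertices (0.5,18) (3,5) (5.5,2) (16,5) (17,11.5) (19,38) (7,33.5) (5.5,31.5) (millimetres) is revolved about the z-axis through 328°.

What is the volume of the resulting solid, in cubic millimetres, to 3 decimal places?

Profile (r,z), 8 vertices: (0.5,18) (3,5) (5.5,2) (16,5) (17,11.5) (19,38) (7,33.5) (5.5,31.5)
edge 0: (0.5,18)→(3,5)  cross = 0.5·5 − 3·18 = -51.5000; (r_i+r_j)·cross = 3.5·-51.5000 = -180.2500
edge 1: (3,5)→(5.5,2)  cross = 3·2 − 5.5·5 = -21.5000; (r_i+r_j)·cross = 8.5·-21.5000 = -182.7500
edge 2: (5.5,2)→(16,5)  cross = 5.5·5 − 16·2 = -4.5000; (r_i+r_j)·cross = 21.5·-4.5000 = -96.7500
edge 3: (16,5)→(17,11.5)  cross = 16·11.5 − 17·5 = 99.0000; (r_i+r_j)·cross = 33·99.0000 = 3267.0000
edge 4: (17,11.5)→(19,38)  cross = 17·38 − 19·11.5 = 427.5000; (r_i+r_j)·cross = 36·427.5000 = 15390.0000
edge 5: (19,38)→(7,33.5)  cross = 19·33.5 − 7·38 = 370.5000; (r_i+r_j)·cross = 26·370.5000 = 9633.0000
edge 6: (7,33.5)→(5.5,31.5)  cross = 7·31.5 − 5.5·33.5 = 36.2500; (r_i+r_j)·cross = 12.5·36.2500 = 453.1250
edge 7: (5.5,31.5)→(0.5,18)  cross = 5.5·18 − 0.5·31.5 = 83.2500; (r_i+r_j)·cross = 6·83.2500 = 499.5000
Σcross = 939.0000 → A = |Σcross|/2 = 469.5000 mm²
Σ(r_i+r_j)·cross = 28782.8750 → first moment M = |Σ|/6 = 4797.1458
R_c = M/A = 4797.1458/469.5000 = 10.2176 mm
θ = 328° = 5.724680 rad
V = θ·R_c·A = 5.724680·10.2176·469.5000 = 27462.125 mm³

Volume = 27462.125 mm³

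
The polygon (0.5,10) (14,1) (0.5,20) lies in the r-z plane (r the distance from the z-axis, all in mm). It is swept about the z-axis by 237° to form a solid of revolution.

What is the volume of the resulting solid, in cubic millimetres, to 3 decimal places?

Volume = 1396.045 mm³

Profile (r,z), 3 vertices: (0.5,10) (14,1) (0.5,20)
edge 0: (0.5,10)→(14,1)  cross = 0.5·1 − 14·10 = -139.5000; (r_i+r_j)·cross = 14.5·-139.5000 = -2022.7500
edge 1: (14,1)→(0.5,20)  cross = 14·20 − 0.5·1 = 279.5000; (r_i+r_j)·cross = 14.5·279.5000 = 4052.7500
edge 2: (0.5,20)→(0.5,10)  cross = 0.5·10 − 0.5·20 = -5.0000; (r_i+r_j)·cross = 1·-5.0000 = -5.0000
Σcross = 135.0000 → A = |Σcross|/2 = 67.5000 mm²
Σ(r_i+r_j)·cross = 2025.0000 → first moment M = |Σ|/6 = 337.5000
R_c = M/A = 337.5000/67.5000 = 5.0000 mm
θ = 237° = 4.136430 rad
V = θ·R_c·A = 4.136430·5.0000·67.5000 = 1396.045 mm³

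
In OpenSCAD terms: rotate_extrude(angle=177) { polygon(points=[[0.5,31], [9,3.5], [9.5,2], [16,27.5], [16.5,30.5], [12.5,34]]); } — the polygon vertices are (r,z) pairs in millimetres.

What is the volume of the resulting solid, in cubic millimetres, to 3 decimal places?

Profile (r,z), 6 vertices: (0.5,31) (9,3.5) (9.5,2) (16,27.5) (16.5,30.5) (12.5,34)
edge 0: (0.5,31)→(9,3.5)  cross = 0.5·3.5 − 9·31 = -277.2500; (r_i+r_j)·cross = 9.5·-277.2500 = -2633.8750
edge 1: (9,3.5)→(9.5,2)  cross = 9·2 − 9.5·3.5 = -15.2500; (r_i+r_j)·cross = 18.5·-15.2500 = -282.1250
edge 2: (9.5,2)→(16,27.5)  cross = 9.5·27.5 − 16·2 = 229.2500; (r_i+r_j)·cross = 25.5·229.2500 = 5845.8750
edge 3: (16,27.5)→(16.5,30.5)  cross = 16·30.5 − 16.5·27.5 = 34.2500; (r_i+r_j)·cross = 32.5·34.2500 = 1113.1250
edge 4: (16.5,30.5)→(12.5,34)  cross = 16.5·34 − 12.5·30.5 = 179.7500; (r_i+r_j)·cross = 29·179.7500 = 5212.7500
edge 5: (12.5,34)→(0.5,31)  cross = 12.5·31 − 0.5·34 = 370.5000; (r_i+r_j)·cross = 13·370.5000 = 4816.5000
Σcross = 521.2500 → A = |Σcross|/2 = 260.6250 mm²
Σ(r_i+r_j)·cross = 14072.2500 → first moment M = |Σ|/6 = 2345.3750
R_c = M/A = 2345.3750/260.6250 = 8.9990 mm
θ = 177° = 3.089233 rad
V = θ·R_c·A = 3.089233·8.9990·260.6250 = 7245.409 mm³

Volume = 7245.409 mm³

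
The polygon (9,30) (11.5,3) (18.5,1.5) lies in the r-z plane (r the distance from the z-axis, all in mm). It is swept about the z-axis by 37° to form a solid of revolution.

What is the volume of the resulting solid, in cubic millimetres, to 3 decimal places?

Profile (r,z), 3 vertices: (9,30) (11.5,3) (18.5,1.5)
edge 0: (9,30)→(11.5,3)  cross = 9·3 − 11.5·30 = -318.0000; (r_i+r_j)·cross = 20.5·-318.0000 = -6519.0000
edge 1: (11.5,3)→(18.5,1.5)  cross = 11.5·1.5 − 18.5·3 = -38.2500; (r_i+r_j)·cross = 30·-38.2500 = -1147.5000
edge 2: (18.5,1.5)→(9,30)  cross = 18.5·30 − 9·1.5 = 541.5000; (r_i+r_j)·cross = 27.5·541.5000 = 14891.2500
Σcross = 185.2500 → A = |Σcross|/2 = 92.6250 mm²
Σ(r_i+r_j)·cross = 7224.7500 → first moment M = |Σ|/6 = 1204.1250
R_c = M/A = 1204.1250/92.6250 = 13.0000 mm
θ = 37° = 0.645772 rad
V = θ·R_c·A = 0.645772·13.0000·92.6250 = 777.590 mm³

Volume = 777.590 mm³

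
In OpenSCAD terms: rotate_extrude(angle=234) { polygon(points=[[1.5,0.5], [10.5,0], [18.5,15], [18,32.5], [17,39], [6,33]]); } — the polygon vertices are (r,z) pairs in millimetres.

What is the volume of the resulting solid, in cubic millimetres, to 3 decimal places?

Profile (r,z), 6 vertices: (1.5,0.5) (10.5,0) (18.5,15) (18,32.5) (17,39) (6,33)
edge 0: (1.5,0.5)→(10.5,0)  cross = 1.5·0 − 10.5·0.5 = -5.2500; (r_i+r_j)·cross = 12·-5.2500 = -63.0000
edge 1: (10.5,0)→(18.5,15)  cross = 10.5·15 − 18.5·0 = 157.5000; (r_i+r_j)·cross = 29·157.5000 = 4567.5000
edge 2: (18.5,15)→(18,32.5)  cross = 18.5·32.5 − 18·15 = 331.2500; (r_i+r_j)·cross = 36.5·331.2500 = 12090.6250
edge 3: (18,32.5)→(17,39)  cross = 18·39 − 17·32.5 = 149.5000; (r_i+r_j)·cross = 35·149.5000 = 5232.5000
edge 4: (17,39)→(6,33)  cross = 17·33 − 6·39 = 327.0000; (r_i+r_j)·cross = 23·327.0000 = 7521.0000
edge 5: (6,33)→(1.5,0.5)  cross = 6·0.5 − 1.5·33 = -46.5000; (r_i+r_j)·cross = 7.5·-46.5000 = -348.7500
Σcross = 913.5000 → A = |Σcross|/2 = 456.7500 mm²
Σ(r_i+r_j)·cross = 28999.8750 → first moment M = |Σ|/6 = 4833.3125
R_c = M/A = 4833.3125/456.7500 = 10.5820 mm
θ = 234° = 4.084070 rad
V = θ·R_c·A = 4.084070·10.5820·456.7500 = 19739.589 mm³

Volume = 19739.589 mm³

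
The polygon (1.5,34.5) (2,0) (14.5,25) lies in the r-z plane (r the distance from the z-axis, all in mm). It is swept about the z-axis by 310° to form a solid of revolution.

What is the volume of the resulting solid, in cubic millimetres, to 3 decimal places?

Profile (r,z), 3 vertices: (1.5,34.5) (2,0) (14.5,25)
edge 0: (1.5,34.5)→(2,0)  cross = 1.5·0 − 2·34.5 = -69.0000; (r_i+r_j)·cross = 3.5·-69.0000 = -241.5000
edge 1: (2,0)→(14.5,25)  cross = 2·25 − 14.5·0 = 50.0000; (r_i+r_j)·cross = 16.5·50.0000 = 825.0000
edge 2: (14.5,25)→(1.5,34.5)  cross = 14.5·34.5 − 1.5·25 = 462.7500; (r_i+r_j)·cross = 16·462.7500 = 7404.0000
Σcross = 443.7500 → A = |Σcross|/2 = 221.8750 mm²
Σ(r_i+r_j)·cross = 7987.5000 → first moment M = |Σ|/6 = 1331.2500
R_c = M/A = 1331.2500/221.8750 = 6.0000 mm
θ = 310° = 5.410521 rad
V = θ·R_c·A = 5.410521·6.0000·221.8750 = 7202.756 mm³

Volume = 7202.756 mm³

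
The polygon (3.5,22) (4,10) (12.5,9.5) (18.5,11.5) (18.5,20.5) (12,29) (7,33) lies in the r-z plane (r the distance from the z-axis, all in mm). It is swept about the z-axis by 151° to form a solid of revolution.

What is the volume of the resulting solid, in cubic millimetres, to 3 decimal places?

Volume = 7145.137 mm³

Profile (r,z), 7 vertices: (3.5,22) (4,10) (12.5,9.5) (18.5,11.5) (18.5,20.5) (12,29) (7,33)
edge 0: (3.5,22)→(4,10)  cross = 3.5·10 − 4·22 = -53.0000; (r_i+r_j)·cross = 7.5·-53.0000 = -397.5000
edge 1: (4,10)→(12.5,9.5)  cross = 4·9.5 − 12.5·10 = -87.0000; (r_i+r_j)·cross = 16.5·-87.0000 = -1435.5000
edge 2: (12.5,9.5)→(18.5,11.5)  cross = 12.5·11.5 − 18.5·9.5 = -32.0000; (r_i+r_j)·cross = 31·-32.0000 = -992.0000
edge 3: (18.5,11.5)→(18.5,20.5)  cross = 18.5·20.5 − 18.5·11.5 = 166.5000; (r_i+r_j)·cross = 37·166.5000 = 6160.5000
edge 4: (18.5,20.5)→(12,29)  cross = 18.5·29 − 12·20.5 = 290.5000; (r_i+r_j)·cross = 30.5·290.5000 = 8860.2500
edge 5: (12,29)→(7,33)  cross = 12·33 − 7·29 = 193.0000; (r_i+r_j)·cross = 19·193.0000 = 3667.0000
edge 6: (7,33)→(3.5,22)  cross = 7·22 − 3.5·33 = 38.5000; (r_i+r_j)·cross = 10.5·38.5000 = 404.2500
Σcross = 516.5000 → A = |Σcross|/2 = 258.2500 mm²
Σ(r_i+r_j)·cross = 16267.0000 → first moment M = |Σ|/6 = 2711.1667
R_c = M/A = 2711.1667/258.2500 = 10.4982 mm
θ = 151° = 2.635447 rad
V = θ·R_c·A = 2.635447·10.4982·258.2500 = 7145.137 mm³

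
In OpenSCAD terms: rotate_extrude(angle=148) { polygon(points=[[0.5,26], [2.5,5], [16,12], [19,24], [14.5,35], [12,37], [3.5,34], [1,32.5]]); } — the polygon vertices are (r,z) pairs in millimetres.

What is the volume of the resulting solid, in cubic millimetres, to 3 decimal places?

Volume = 9791.838 mm³

Profile (r,z), 8 vertices: (0.5,26) (2.5,5) (16,12) (19,24) (14.5,35) (12,37) (3.5,34) (1,32.5)
edge 0: (0.5,26)→(2.5,5)  cross = 0.5·5 − 2.5·26 = -62.5000; (r_i+r_j)·cross = 3·-62.5000 = -187.5000
edge 1: (2.5,5)→(16,12)  cross = 2.5·12 − 16·5 = -50.0000; (r_i+r_j)·cross = 18.5·-50.0000 = -925.0000
edge 2: (16,12)→(19,24)  cross = 16·24 − 19·12 = 156.0000; (r_i+r_j)·cross = 35·156.0000 = 5460.0000
edge 3: (19,24)→(14.5,35)  cross = 19·35 − 14.5·24 = 317.0000; (r_i+r_j)·cross = 33.5·317.0000 = 10619.5000
edge 4: (14.5,35)→(12,37)  cross = 14.5·37 − 12·35 = 116.5000; (r_i+r_j)·cross = 26.5·116.5000 = 3087.2500
edge 5: (12,37)→(3.5,34)  cross = 12·34 − 3.5·37 = 278.5000; (r_i+r_j)·cross = 15.5·278.5000 = 4316.7500
edge 6: (3.5,34)→(1,32.5)  cross = 3.5·32.5 − 1·34 = 79.7500; (r_i+r_j)·cross = 4.5·79.7500 = 358.8750
edge 7: (1,32.5)→(0.5,26)  cross = 1·26 − 0.5·32.5 = 9.7500; (r_i+r_j)·cross = 1.5·9.7500 = 14.6250
Σcross = 845.0000 → A = |Σcross|/2 = 422.5000 mm²
Σ(r_i+r_j)·cross = 22744.5000 → first moment M = |Σ|/6 = 3790.7500
R_c = M/A = 3790.7500/422.5000 = 8.9722 mm
θ = 148° = 2.583087 rad
V = θ·R_c·A = 2.583087·8.9722·422.5000 = 9791.838 mm³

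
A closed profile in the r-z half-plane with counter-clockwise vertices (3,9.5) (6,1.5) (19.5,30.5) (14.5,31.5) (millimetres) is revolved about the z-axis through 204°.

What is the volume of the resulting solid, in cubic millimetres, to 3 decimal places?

Volume = 5965.570 mm³

Profile (r,z), 4 vertices: (3,9.5) (6,1.5) (19.5,30.5) (14.5,31.5)
edge 0: (3,9.5)→(6,1.5)  cross = 3·1.5 − 6·9.5 = -52.5000; (r_i+r_j)·cross = 9·-52.5000 = -472.5000
edge 1: (6,1.5)→(19.5,30.5)  cross = 6·30.5 − 19.5·1.5 = 153.7500; (r_i+r_j)·cross = 25.5·153.7500 = 3920.6250
edge 2: (19.5,30.5)→(14.5,31.5)  cross = 19.5·31.5 − 14.5·30.5 = 172.0000; (r_i+r_j)·cross = 34·172.0000 = 5848.0000
edge 3: (14.5,31.5)→(3,9.5)  cross = 14.5·9.5 − 3·31.5 = 43.2500; (r_i+r_j)·cross = 17.5·43.2500 = 756.8750
Σcross = 316.5000 → A = |Σcross|/2 = 158.2500 mm²
Σ(r_i+r_j)·cross = 10053.0000 → first moment M = |Σ|/6 = 1675.5000
R_c = M/A = 1675.5000/158.2500 = 10.5877 mm
θ = 204° = 3.560472 rad
V = θ·R_c·A = 3.560472·10.5877·158.2500 = 5965.570 mm³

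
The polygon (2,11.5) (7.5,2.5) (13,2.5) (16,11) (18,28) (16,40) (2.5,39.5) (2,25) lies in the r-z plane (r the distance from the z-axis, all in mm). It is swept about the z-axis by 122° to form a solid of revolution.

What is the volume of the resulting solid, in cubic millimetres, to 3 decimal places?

Profile (r,z), 8 vertices: (2,11.5) (7.5,2.5) (13,2.5) (16,11) (18,28) (16,40) (2.5,39.5) (2,25)
edge 0: (2,11.5)→(7.5,2.5)  cross = 2·2.5 − 7.5·11.5 = -81.2500; (r_i+r_j)·cross = 9.5·-81.2500 = -771.8750
edge 1: (7.5,2.5)→(13,2.5)  cross = 7.5·2.5 − 13·2.5 = -13.7500; (r_i+r_j)·cross = 20.5·-13.7500 = -281.8750
edge 2: (13,2.5)→(16,11)  cross = 13·11 − 16·2.5 = 103.0000; (r_i+r_j)·cross = 29·103.0000 = 2987.0000
edge 3: (16,11)→(18,28)  cross = 16·28 − 18·11 = 250.0000; (r_i+r_j)·cross = 34·250.0000 = 8500.0000
edge 4: (18,28)→(16,40)  cross = 18·40 − 16·28 = 272.0000; (r_i+r_j)·cross = 34·272.0000 = 9248.0000
edge 5: (16,40)→(2.5,39.5)  cross = 16·39.5 − 2.5·40 = 532.0000; (r_i+r_j)·cross = 18.5·532.0000 = 9842.0000
edge 6: (2.5,39.5)→(2,25)  cross = 2.5·25 − 2·39.5 = -16.5000; (r_i+r_j)·cross = 4.5·-16.5000 = -74.2500
edge 7: (2,25)→(2,11.5)  cross = 2·11.5 − 2·25 = -27.0000; (r_i+r_j)·cross = 4·-27.0000 = -108.0000
Σcross = 1018.5000 → A = |Σcross|/2 = 509.2500 mm²
Σ(r_i+r_j)·cross = 29341.0000 → first moment M = |Σ|/6 = 4890.1667
R_c = M/A = 4890.1667/509.2500 = 9.6027 mm
θ = 122° = 2.129302 rad
V = θ·R_c·A = 2.129302·9.6027·509.2500 = 10412.640 mm³

Volume = 10412.640 mm³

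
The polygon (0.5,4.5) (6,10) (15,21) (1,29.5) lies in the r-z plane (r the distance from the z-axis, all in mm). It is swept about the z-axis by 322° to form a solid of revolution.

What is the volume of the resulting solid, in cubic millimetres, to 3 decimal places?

Volume = 5696.415 mm³

Profile (r,z), 4 vertices: (0.5,4.5) (6,10) (15,21) (1,29.5)
edge 0: (0.5,4.5)→(6,10)  cross = 0.5·10 − 6·4.5 = -22.0000; (r_i+r_j)·cross = 6.5·-22.0000 = -143.0000
edge 1: (6,10)→(15,21)  cross = 6·21 − 15·10 = -24.0000; (r_i+r_j)·cross = 21·-24.0000 = -504.0000
edge 2: (15,21)→(1,29.5)  cross = 15·29.5 − 1·21 = 421.5000; (r_i+r_j)·cross = 16·421.5000 = 6744.0000
edge 3: (1,29.5)→(0.5,4.5)  cross = 1·4.5 − 0.5·29.5 = -10.2500; (r_i+r_j)·cross = 1.5·-10.2500 = -15.3750
Σcross = 365.2500 → A = |Σcross|/2 = 182.6250 mm²
Σ(r_i+r_j)·cross = 6081.6250 → first moment M = |Σ|/6 = 1013.6042
R_c = M/A = 1013.6042/182.6250 = 5.5502 mm
θ = 322° = 5.619960 rad
V = θ·R_c·A = 5.619960·5.5502·182.6250 = 5696.415 mm³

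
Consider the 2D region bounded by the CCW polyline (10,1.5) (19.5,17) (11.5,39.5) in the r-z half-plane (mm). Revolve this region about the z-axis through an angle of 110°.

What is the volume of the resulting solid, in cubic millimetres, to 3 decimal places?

Profile (r,z), 3 vertices: (10,1.5) (19.5,17) (11.5,39.5)
edge 0: (10,1.5)→(19.5,17)  cross = 10·17 − 19.5·1.5 = 140.7500; (r_i+r_j)·cross = 29.5·140.7500 = 4152.1250
edge 1: (19.5,17)→(11.5,39.5)  cross = 19.5·39.5 − 11.5·17 = 574.7500; (r_i+r_j)·cross = 31·574.7500 = 17817.2500
edge 2: (11.5,39.5)→(10,1.5)  cross = 11.5·1.5 − 10·39.5 = -377.7500; (r_i+r_j)·cross = 21.5·-377.7500 = -8121.6250
Σcross = 337.7500 → A = |Σcross|/2 = 168.8750 mm²
Σ(r_i+r_j)·cross = 13847.7500 → first moment M = |Σ|/6 = 2307.9583
R_c = M/A = 2307.9583/168.8750 = 13.6667 mm
θ = 110° = 1.919862 rad
V = θ·R_c·A = 1.919862·13.6667·168.8750 = 4430.962 mm³

Volume = 4430.962 mm³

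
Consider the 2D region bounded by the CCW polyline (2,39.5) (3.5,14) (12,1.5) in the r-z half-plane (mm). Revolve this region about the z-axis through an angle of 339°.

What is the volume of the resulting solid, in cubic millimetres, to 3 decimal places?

Volume = 3416.875 mm³

Profile (r,z), 3 vertices: (2,39.5) (3.5,14) (12,1.5)
edge 0: (2,39.5)→(3.5,14)  cross = 2·14 − 3.5·39.5 = -110.2500; (r_i+r_j)·cross = 5.5·-110.2500 = -606.3750
edge 1: (3.5,14)→(12,1.5)  cross = 3.5·1.5 − 12·14 = -162.7500; (r_i+r_j)·cross = 15.5·-162.7500 = -2522.6250
edge 2: (12,1.5)→(2,39.5)  cross = 12·39.5 − 2·1.5 = 471.0000; (r_i+r_j)·cross = 14·471.0000 = 6594.0000
Σcross = 198.0000 → A = |Σcross|/2 = 99.0000 mm²
Σ(r_i+r_j)·cross = 3465.0000 → first moment M = |Σ|/6 = 577.5000
R_c = M/A = 577.5000/99.0000 = 5.8333 mm
θ = 339° = 5.916666 rad
V = θ·R_c·A = 5.916666·5.8333·99.0000 = 3416.875 mm³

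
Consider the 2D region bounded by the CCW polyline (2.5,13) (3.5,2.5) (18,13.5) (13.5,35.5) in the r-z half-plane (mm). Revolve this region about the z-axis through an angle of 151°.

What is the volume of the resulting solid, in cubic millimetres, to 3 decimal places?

Volume = 6847.111 mm³

Profile (r,z), 4 vertices: (2.5,13) (3.5,2.5) (18,13.5) (13.5,35.5)
edge 0: (2.5,13)→(3.5,2.5)  cross = 2.5·2.5 − 3.5·13 = -39.2500; (r_i+r_j)·cross = 6·-39.2500 = -235.5000
edge 1: (3.5,2.5)→(18,13.5)  cross = 3.5·13.5 − 18·2.5 = 2.2500; (r_i+r_j)·cross = 21.5·2.2500 = 48.3750
edge 2: (18,13.5)→(13.5,35.5)  cross = 18·35.5 − 13.5·13.5 = 456.7500; (r_i+r_j)·cross = 31.5·456.7500 = 14387.6250
edge 3: (13.5,35.5)→(2.5,13)  cross = 13.5·13 − 2.5·35.5 = 86.7500; (r_i+r_j)·cross = 16·86.7500 = 1388.0000
Σcross = 506.5000 → A = |Σcross|/2 = 253.2500 mm²
Σ(r_i+r_j)·cross = 15588.5000 → first moment M = |Σ|/6 = 2598.0833
R_c = M/A = 2598.0833/253.2500 = 10.2590 mm
θ = 151° = 2.635447 rad
V = θ·R_c·A = 2.635447·10.2590·253.2500 = 6847.111 mm³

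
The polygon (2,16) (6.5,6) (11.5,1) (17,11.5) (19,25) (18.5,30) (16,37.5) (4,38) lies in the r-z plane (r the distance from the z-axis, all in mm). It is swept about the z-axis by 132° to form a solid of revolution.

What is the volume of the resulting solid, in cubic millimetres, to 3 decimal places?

Volume = 11252.408 mm³

Profile (r,z), 8 vertices: (2,16) (6.5,6) (11.5,1) (17,11.5) (19,25) (18.5,30) (16,37.5) (4,38)
edge 0: (2,16)→(6.5,6)  cross = 2·6 − 6.5·16 = -92.0000; (r_i+r_j)·cross = 8.5·-92.0000 = -782.0000
edge 1: (6.5,6)→(11.5,1)  cross = 6.5·1 − 11.5·6 = -62.5000; (r_i+r_j)·cross = 18·-62.5000 = -1125.0000
edge 2: (11.5,1)→(17,11.5)  cross = 11.5·11.5 − 17·1 = 115.2500; (r_i+r_j)·cross = 28.5·115.2500 = 3284.6250
edge 3: (17,11.5)→(19,25)  cross = 17·25 − 19·11.5 = 206.5000; (r_i+r_j)·cross = 36·206.5000 = 7434.0000
edge 4: (19,25)→(18.5,30)  cross = 19·30 − 18.5·25 = 107.5000; (r_i+r_j)·cross = 37.5·107.5000 = 4031.2500
edge 5: (18.5,30)→(16,37.5)  cross = 18.5·37.5 − 16·30 = 213.7500; (r_i+r_j)·cross = 34.5·213.7500 = 7374.3750
edge 6: (16,37.5)→(4,38)  cross = 16·38 − 4·37.5 = 458.0000; (r_i+r_j)·cross = 20·458.0000 = 9160.0000
edge 7: (4,38)→(2,16)  cross = 4·16 − 2·38 = -12.0000; (r_i+r_j)·cross = 6·-12.0000 = -72.0000
Σcross = 934.5000 → A = |Σcross|/2 = 467.2500 mm²
Σ(r_i+r_j)·cross = 29305.2500 → first moment M = |Σ|/6 = 4884.2083
R_c = M/A = 4884.2083/467.2500 = 10.4531 mm
θ = 132° = 2.303835 rad
V = θ·R_c·A = 2.303835·10.4531·467.2500 = 11252.408 mm³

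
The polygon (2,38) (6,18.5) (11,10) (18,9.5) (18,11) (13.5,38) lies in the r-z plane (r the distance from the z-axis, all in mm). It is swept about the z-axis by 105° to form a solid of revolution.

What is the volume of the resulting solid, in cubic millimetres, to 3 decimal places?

Volume = 5637.293 mm³

Profile (r,z), 6 vertices: (2,38) (6,18.5) (11,10) (18,9.5) (18,11) (13.5,38)
edge 0: (2,38)→(6,18.5)  cross = 2·18.5 − 6·38 = -191.0000; (r_i+r_j)·cross = 8·-191.0000 = -1528.0000
edge 1: (6,18.5)→(11,10)  cross = 6·10 − 11·18.5 = -143.5000; (r_i+r_j)·cross = 17·-143.5000 = -2439.5000
edge 2: (11,10)→(18,9.5)  cross = 11·9.5 − 18·10 = -75.5000; (r_i+r_j)·cross = 29·-75.5000 = -2189.5000
edge 3: (18,9.5)→(18,11)  cross = 18·11 − 18·9.5 = 27.0000; (r_i+r_j)·cross = 36·27.0000 = 972.0000
edge 4: (18,11)→(13.5,38)  cross = 18·38 − 13.5·11 = 535.5000; (r_i+r_j)·cross = 31.5·535.5000 = 16868.2500
edge 5: (13.5,38)→(2,38)  cross = 13.5·38 − 2·38 = 437.0000; (r_i+r_j)·cross = 15.5·437.0000 = 6773.5000
Σcross = 589.5000 → A = |Σcross|/2 = 294.7500 mm²
Σ(r_i+r_j)·cross = 18456.7500 → first moment M = |Σ|/6 = 3076.1250
R_c = M/A = 3076.1250/294.7500 = 10.4364 mm
θ = 105° = 1.832596 rad
V = θ·R_c·A = 1.832596·10.4364·294.7500 = 5637.293 mm³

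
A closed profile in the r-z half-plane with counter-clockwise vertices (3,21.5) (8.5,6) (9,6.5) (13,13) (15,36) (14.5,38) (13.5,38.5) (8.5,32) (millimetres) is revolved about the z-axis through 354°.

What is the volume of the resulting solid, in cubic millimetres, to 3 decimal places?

Volume = 12842.327 mm³

Profile (r,z), 8 vertices: (3,21.5) (8.5,6) (9,6.5) (13,13) (15,36) (14.5,38) (13.5,38.5) (8.5,32)
edge 0: (3,21.5)→(8.5,6)  cross = 3·6 − 8.5·21.5 = -164.7500; (r_i+r_j)·cross = 11.5·-164.7500 = -1894.6250
edge 1: (8.5,6)→(9,6.5)  cross = 8.5·6.5 − 9·6 = 1.2500; (r_i+r_j)·cross = 17.5·1.2500 = 21.8750
edge 2: (9,6.5)→(13,13)  cross = 9·13 − 13·6.5 = 32.5000; (r_i+r_j)·cross = 22·32.5000 = 715.0000
edge 3: (13,13)→(15,36)  cross = 13·36 − 15·13 = 273.0000; (r_i+r_j)·cross = 28·273.0000 = 7644.0000
edge 4: (15,36)→(14.5,38)  cross = 15·38 − 14.5·36 = 48.0000; (r_i+r_j)·cross = 29.5·48.0000 = 1416.0000
edge 5: (14.5,38)→(13.5,38.5)  cross = 14.5·38.5 − 13.5·38 = 45.2500; (r_i+r_j)·cross = 28·45.2500 = 1267.0000
edge 6: (13.5,38.5)→(8.5,32)  cross = 13.5·32 − 8.5·38.5 = 104.7500; (r_i+r_j)·cross = 22·104.7500 = 2304.5000
edge 7: (8.5,32)→(3,21.5)  cross = 8.5·21.5 − 3·32 = 86.7500; (r_i+r_j)·cross = 11.5·86.7500 = 997.6250
Σcross = 426.7500 → A = |Σcross|/2 = 213.3750 mm²
Σ(r_i+r_j)·cross = 12471.3750 → first moment M = |Σ|/6 = 2078.5625
R_c = M/A = 2078.5625/213.3750 = 9.7414 mm
θ = 354° = 6.178466 rad
V = θ·R_c·A = 6.178466·9.7414·213.3750 = 12842.327 mm³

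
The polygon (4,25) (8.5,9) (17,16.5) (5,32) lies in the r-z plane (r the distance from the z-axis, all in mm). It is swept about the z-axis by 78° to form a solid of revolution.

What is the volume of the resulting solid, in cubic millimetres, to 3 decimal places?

Profile (r,z), 4 vertices: (4,25) (8.5,9) (17,16.5) (5,32)
edge 0: (4,25)→(8.5,9)  cross = 4·9 − 8.5·25 = -176.5000; (r_i+r_j)·cross = 12.5·-176.5000 = -2206.2500
edge 1: (8.5,9)→(17,16.5)  cross = 8.5·16.5 − 17·9 = -12.7500; (r_i+r_j)·cross = 25.5·-12.7500 = -325.1250
edge 2: (17,16.5)→(5,32)  cross = 17·32 − 5·16.5 = 461.5000; (r_i+r_j)·cross = 22·461.5000 = 10153.0000
edge 3: (5,32)→(4,25)  cross = 5·25 − 4·32 = -3.0000; (r_i+r_j)·cross = 9·-3.0000 = -27.0000
Σcross = 269.2500 → A = |Σcross|/2 = 134.6250 mm²
Σ(r_i+r_j)·cross = 7594.6250 → first moment M = |Σ|/6 = 1265.7708
R_c = M/A = 1265.7708/134.6250 = 9.4022 mm
θ = 78° = 1.361357 rad
V = θ·R_c·A = 1.361357·9.4022·134.6250 = 1723.166 mm³

Volume = 1723.166 mm³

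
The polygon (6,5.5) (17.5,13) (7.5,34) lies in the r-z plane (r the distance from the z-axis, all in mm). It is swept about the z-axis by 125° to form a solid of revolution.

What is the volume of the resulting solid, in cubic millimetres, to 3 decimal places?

Volume = 3567.562 mm³

Profile (r,z), 3 vertices: (6,5.5) (17.5,13) (7.5,34)
edge 0: (6,5.5)→(17.5,13)  cross = 6·13 − 17.5·5.5 = -18.2500; (r_i+r_j)·cross = 23.5·-18.2500 = -428.8750
edge 1: (17.5,13)→(7.5,34)  cross = 17.5·34 − 7.5·13 = 497.5000; (r_i+r_j)·cross = 25·497.5000 = 12437.5000
edge 2: (7.5,34)→(6,5.5)  cross = 7.5·5.5 − 6·34 = -162.7500; (r_i+r_j)·cross = 13.5·-162.7500 = -2197.1250
Σcross = 316.5000 → A = |Σcross|/2 = 158.2500 mm²
Σ(r_i+r_j)·cross = 9811.5000 → first moment M = |Σ|/6 = 1635.2500
R_c = M/A = 1635.2500/158.2500 = 10.3333 mm
θ = 125° = 2.181662 rad
V = θ·R_c·A = 2.181662·10.3333·158.2500 = 3567.562 mm³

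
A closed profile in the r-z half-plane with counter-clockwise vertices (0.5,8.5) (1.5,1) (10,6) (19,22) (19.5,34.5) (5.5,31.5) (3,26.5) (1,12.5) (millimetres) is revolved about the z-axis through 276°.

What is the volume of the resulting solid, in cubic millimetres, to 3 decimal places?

Volume = 18348.166 mm³

Profile (r,z), 8 vertices: (0.5,8.5) (1.5,1) (10,6) (19,22) (19.5,34.5) (5.5,31.5) (3,26.5) (1,12.5)
edge 0: (0.5,8.5)→(1.5,1)  cross = 0.5·1 − 1.5·8.5 = -12.2500; (r_i+r_j)·cross = 2·-12.2500 = -24.5000
edge 1: (1.5,1)→(10,6)  cross = 1.5·6 − 10·1 = -1.0000; (r_i+r_j)·cross = 11.5·-1.0000 = -11.5000
edge 2: (10,6)→(19,22)  cross = 10·22 − 19·6 = 106.0000; (r_i+r_j)·cross = 29·106.0000 = 3074.0000
edge 3: (19,22)→(19.5,34.5)  cross = 19·34.5 − 19.5·22 = 226.5000; (r_i+r_j)·cross = 38.5·226.5000 = 8720.2500
edge 4: (19.5,34.5)→(5.5,31.5)  cross = 19.5·31.5 − 5.5·34.5 = 424.5000; (r_i+r_j)·cross = 25·424.5000 = 10612.5000
edge 5: (5.5,31.5)→(3,26.5)  cross = 5.5·26.5 − 3·31.5 = 51.2500; (r_i+r_j)·cross = 8.5·51.2500 = 435.6250
edge 6: (3,26.5)→(1,12.5)  cross = 3·12.5 − 1·26.5 = 11.0000; (r_i+r_j)·cross = 4·11.0000 = 44.0000
edge 7: (1,12.5)→(0.5,8.5)  cross = 1·8.5 − 0.5·12.5 = 2.2500; (r_i+r_j)·cross = 1.5·2.2500 = 3.3750
Σcross = 808.2500 → A = |Σcross|/2 = 404.1250 mm²
Σ(r_i+r_j)·cross = 22853.7500 → first moment M = |Σ|/6 = 3808.9583
R_c = M/A = 3808.9583/404.1250 = 9.4252 mm
θ = 276° = 4.817109 rad
V = θ·R_c·A = 4.817109·9.4252·404.1250 = 18348.166 mm³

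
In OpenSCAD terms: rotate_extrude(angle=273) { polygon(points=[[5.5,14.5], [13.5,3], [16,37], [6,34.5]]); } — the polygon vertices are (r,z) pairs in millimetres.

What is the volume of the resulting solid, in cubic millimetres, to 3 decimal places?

Profile (r,z), 4 vertices: (5.5,14.5) (13.5,3) (16,37) (6,34.5)
edge 0: (5.5,14.5)→(13.5,3)  cross = 5.5·3 − 13.5·14.5 = -179.2500; (r_i+r_j)·cross = 19·-179.2500 = -3405.7500
edge 1: (13.5,3)→(16,37)  cross = 13.5·37 − 16·3 = 451.5000; (r_i+r_j)·cross = 29.5·451.5000 = 13319.2500
edge 2: (16,37)→(6,34.5)  cross = 16·34.5 − 6·37 = 330.0000; (r_i+r_j)·cross = 22·330.0000 = 7260.0000
edge 3: (6,34.5)→(5.5,14.5)  cross = 6·14.5 − 5.5·34.5 = -102.7500; (r_i+r_j)·cross = 11.5·-102.7500 = -1181.6250
Σcross = 499.5000 → A = |Σcross|/2 = 249.7500 mm²
Σ(r_i+r_j)·cross = 15991.8750 → first moment M = |Σ|/6 = 2665.3125
R_c = M/A = 2665.3125/249.7500 = 10.6719 mm
θ = 273° = 4.764749 rad
V = θ·R_c·A = 4.764749·10.6719·249.7500 = 12699.545 mm³

Volume = 12699.545 mm³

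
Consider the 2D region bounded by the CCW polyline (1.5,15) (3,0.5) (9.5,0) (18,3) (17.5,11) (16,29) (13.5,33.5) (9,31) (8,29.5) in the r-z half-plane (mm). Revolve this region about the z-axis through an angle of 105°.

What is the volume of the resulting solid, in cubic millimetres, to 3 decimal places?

Volume = 7546.667 mm³

Profile (r,z), 9 vertices: (1.5,15) (3,0.5) (9.5,0) (18,3) (17.5,11) (16,29) (13.5,33.5) (9,31) (8,29.5)
edge 0: (1.5,15)→(3,0.5)  cross = 1.5·0.5 − 3·15 = -44.2500; (r_i+r_j)·cross = 4.5·-44.2500 = -199.1250
edge 1: (3,0.5)→(9.5,0)  cross = 3·0 − 9.5·0.5 = -4.7500; (r_i+r_j)·cross = 12.5·-4.7500 = -59.3750
edge 2: (9.5,0)→(18,3)  cross = 9.5·3 − 18·0 = 28.5000; (r_i+r_j)·cross = 27.5·28.5000 = 783.7500
edge 3: (18,3)→(17.5,11)  cross = 18·11 − 17.5·3 = 145.5000; (r_i+r_j)·cross = 35.5·145.5000 = 5165.2500
edge 4: (17.5,11)→(16,29)  cross = 17.5·29 − 16·11 = 331.5000; (r_i+r_j)·cross = 33.5·331.5000 = 11105.2500
edge 5: (16,29)→(13.5,33.5)  cross = 16·33.5 − 13.5·29 = 144.5000; (r_i+r_j)·cross = 29.5·144.5000 = 4262.7500
edge 6: (13.5,33.5)→(9,31)  cross = 13.5·31 − 9·33.5 = 117.0000; (r_i+r_j)·cross = 22.5·117.0000 = 2632.5000
edge 7: (9,31)→(8,29.5)  cross = 9·29.5 − 8·31 = 17.5000; (r_i+r_j)·cross = 17·17.5000 = 297.5000
edge 8: (8,29.5)→(1.5,15)  cross = 8·15 − 1.5·29.5 = 75.7500; (r_i+r_j)·cross = 9.5·75.7500 = 719.6250
Σcross = 811.2500 → A = |Σcross|/2 = 405.6250 mm²
Σ(r_i+r_j)·cross = 24708.1250 → first moment M = |Σ|/6 = 4118.0208
R_c = M/A = 4118.0208/405.6250 = 10.1523 mm
θ = 105° = 1.832596 rad
V = θ·R_c·A = 1.832596·10.1523·405.6250 = 7546.667 mm³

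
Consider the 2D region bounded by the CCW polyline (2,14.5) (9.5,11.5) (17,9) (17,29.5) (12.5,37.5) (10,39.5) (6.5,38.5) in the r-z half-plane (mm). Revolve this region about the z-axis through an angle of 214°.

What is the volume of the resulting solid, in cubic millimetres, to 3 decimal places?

Volume = 12747.026 mm³

Profile (r,z), 7 vertices: (2,14.5) (9.5,11.5) (17,9) (17,29.5) (12.5,37.5) (10,39.5) (6.5,38.5)
edge 0: (2,14.5)→(9.5,11.5)  cross = 2·11.5 − 9.5·14.5 = -114.7500; (r_i+r_j)·cross = 11.5·-114.7500 = -1319.6250
edge 1: (9.5,11.5)→(17,9)  cross = 9.5·9 − 17·11.5 = -110.0000; (r_i+r_j)·cross = 26.5·-110.0000 = -2915.0000
edge 2: (17,9)→(17,29.5)  cross = 17·29.5 − 17·9 = 348.5000; (r_i+r_j)·cross = 34·348.5000 = 11849.0000
edge 3: (17,29.5)→(12.5,37.5)  cross = 17·37.5 − 12.5·29.5 = 268.7500; (r_i+r_j)·cross = 29.5·268.7500 = 7928.1250
edge 4: (12.5,37.5)→(10,39.5)  cross = 12.5·39.5 − 10·37.5 = 118.7500; (r_i+r_j)·cross = 22.5·118.7500 = 2671.8750
edge 5: (10,39.5)→(6.5,38.5)  cross = 10·38.5 − 6.5·39.5 = 128.2500; (r_i+r_j)·cross = 16.5·128.2500 = 2116.1250
edge 6: (6.5,38.5)→(2,14.5)  cross = 6.5·14.5 − 2·38.5 = 17.2500; (r_i+r_j)·cross = 8.5·17.2500 = 146.6250
Σcross = 656.7500 → A = |Σcross|/2 = 328.3750 mm²
Σ(r_i+r_j)·cross = 20477.1250 → first moment M = |Σ|/6 = 3412.8542
R_c = M/A = 3412.8542/328.3750 = 10.3932 mm
θ = 214° = 3.735005 rad
V = θ·R_c·A = 3.735005·10.3932·328.3750 = 12747.026 mm³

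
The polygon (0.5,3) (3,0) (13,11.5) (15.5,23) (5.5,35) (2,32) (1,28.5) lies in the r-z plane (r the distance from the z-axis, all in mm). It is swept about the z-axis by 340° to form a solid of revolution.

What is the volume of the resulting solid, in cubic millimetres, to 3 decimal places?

Volume = 13402.209 mm³

Profile (r,z), 7 vertices: (0.5,3) (3,0) (13,11.5) (15.5,23) (5.5,35) (2,32) (1,28.5)
edge 0: (0.5,3)→(3,0)  cross = 0.5·0 − 3·3 = -9.0000; (r_i+r_j)·cross = 3.5·-9.0000 = -31.5000
edge 1: (3,0)→(13,11.5)  cross = 3·11.5 − 13·0 = 34.5000; (r_i+r_j)·cross = 16·34.5000 = 552.0000
edge 2: (13,11.5)→(15.5,23)  cross = 13·23 − 15.5·11.5 = 120.7500; (r_i+r_j)·cross = 28.5·120.7500 = 3441.3750
edge 3: (15.5,23)→(5.5,35)  cross = 15.5·35 − 5.5·23 = 416.0000; (r_i+r_j)·cross = 21·416.0000 = 8736.0000
edge 4: (5.5,35)→(2,32)  cross = 5.5·32 − 2·35 = 106.0000; (r_i+r_j)·cross = 7.5·106.0000 = 795.0000
edge 5: (2,32)→(1,28.5)  cross = 2·28.5 − 1·32 = 25.0000; (r_i+r_j)·cross = 3·25.0000 = 75.0000
edge 6: (1,28.5)→(0.5,3)  cross = 1·3 − 0.5·28.5 = -11.2500; (r_i+r_j)·cross = 1.5·-11.2500 = -16.8750
Σcross = 682.0000 → A = |Σcross|/2 = 341.0000 mm²
Σ(r_i+r_j)·cross = 13551.0000 → first moment M = |Σ|/6 = 2258.5000
R_c = M/A = 2258.5000/341.0000 = 6.6232 mm
θ = 340° = 5.934119 rad
V = θ·R_c·A = 5.934119·6.6232·341.0000 = 13402.209 mm³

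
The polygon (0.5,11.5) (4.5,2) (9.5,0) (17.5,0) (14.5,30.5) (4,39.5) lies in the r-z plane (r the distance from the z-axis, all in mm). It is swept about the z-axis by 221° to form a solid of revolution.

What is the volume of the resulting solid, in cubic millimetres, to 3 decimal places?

Profile (r,z), 6 vertices: (0.5,11.5) (4.5,2) (9.5,0) (17.5,0) (14.5,30.5) (4,39.5)
edge 0: (0.5,11.5)→(4.5,2)  cross = 0.5·2 − 4.5·11.5 = -50.7500; (r_i+r_j)·cross = 5·-50.7500 = -253.7500
edge 1: (4.5,2)→(9.5,0)  cross = 4.5·0 − 9.5·2 = -19.0000; (r_i+r_j)·cross = 14·-19.0000 = -266.0000
edge 2: (9.5,0)→(17.5,0)  cross = 9.5·0 − 17.5·0 = 0.0000; (r_i+r_j)·cross = 27·0.0000 = 0.0000
edge 3: (17.5,0)→(14.5,30.5)  cross = 17.5·30.5 − 14.5·0 = 533.7500; (r_i+r_j)·cross = 32·533.7500 = 17080.0000
edge 4: (14.5,30.5)→(4,39.5)  cross = 14.5·39.5 − 4·30.5 = 450.7500; (r_i+r_j)·cross = 18.5·450.7500 = 8338.8750
edge 5: (4,39.5)→(0.5,11.5)  cross = 4·11.5 − 0.5·39.5 = 26.2500; (r_i+r_j)·cross = 4.5·26.2500 = 118.1250
Σcross = 941.0000 → A = |Σcross|/2 = 470.5000 mm²
Σ(r_i+r_j)·cross = 25017.2500 → first moment M = |Σ|/6 = 4169.5417
R_c = M/A = 4169.5417/470.5000 = 8.8619 mm
θ = 221° = 3.857178 rad
V = θ·R_c·A = 3.857178·8.8619·470.5000 = 16082.663 mm³

Volume = 16082.663 mm³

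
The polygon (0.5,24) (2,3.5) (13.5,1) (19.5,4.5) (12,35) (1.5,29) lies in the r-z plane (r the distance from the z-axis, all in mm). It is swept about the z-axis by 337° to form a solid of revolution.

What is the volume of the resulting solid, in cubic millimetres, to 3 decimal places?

Profile (r,z), 6 vertices: (0.5,24) (2,3.5) (13.5,1) (19.5,4.5) (12,35) (1.5,29)
edge 0: (0.5,24)→(2,3.5)  cross = 0.5·3.5 − 2·24 = -46.2500; (r_i+r_j)·cross = 2.5·-46.2500 = -115.6250
edge 1: (2,3.5)→(13.5,1)  cross = 2·1 − 13.5·3.5 = -45.2500; (r_i+r_j)·cross = 15.5·-45.2500 = -701.3750
edge 2: (13.5,1)→(19.5,4.5)  cross = 13.5·4.5 − 19.5·1 = 41.2500; (r_i+r_j)·cross = 33·41.2500 = 1361.2500
edge 3: (19.5,4.5)→(12,35)  cross = 19.5·35 − 12·4.5 = 628.5000; (r_i+r_j)·cross = 31.5·628.5000 = 19797.7500
edge 4: (12,35)→(1.5,29)  cross = 12·29 − 1.5·35 = 295.5000; (r_i+r_j)·cross = 13.5·295.5000 = 3989.2500
edge 5: (1.5,29)→(0.5,24)  cross = 1.5·24 − 0.5·29 = 21.5000; (r_i+r_j)·cross = 2·21.5000 = 43.0000
Σcross = 895.2500 → A = |Σcross|/2 = 447.6250 mm²
Σ(r_i+r_j)·cross = 24374.2500 → first moment M = |Σ|/6 = 4062.3750
R_c = M/A = 4062.3750/447.6250 = 9.0754 mm
θ = 337° = 5.881760 rad
V = θ·R_c·A = 5.881760·9.0754·447.6250 = 23893.913 mm³

Volume = 23893.913 mm³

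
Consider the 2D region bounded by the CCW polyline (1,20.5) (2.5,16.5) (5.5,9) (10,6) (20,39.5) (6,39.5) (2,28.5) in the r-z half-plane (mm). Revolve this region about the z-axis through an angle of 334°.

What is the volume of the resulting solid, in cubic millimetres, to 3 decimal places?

Volume = 21229.095 mm³

Profile (r,z), 7 vertices: (1,20.5) (2.5,16.5) (5.5,9) (10,6) (20,39.5) (6,39.5) (2,28.5)
edge 0: (1,20.5)→(2.5,16.5)  cross = 1·16.5 − 2.5·20.5 = -34.7500; (r_i+r_j)·cross = 3.5·-34.7500 = -121.6250
edge 1: (2.5,16.5)→(5.5,9)  cross = 2.5·9 − 5.5·16.5 = -68.2500; (r_i+r_j)·cross = 8·-68.2500 = -546.0000
edge 2: (5.5,9)→(10,6)  cross = 5.5·6 − 10·9 = -57.0000; (r_i+r_j)·cross = 15.5·-57.0000 = -883.5000
edge 3: (10,6)→(20,39.5)  cross = 10·39.5 − 20·6 = 275.0000; (r_i+r_j)·cross = 30·275.0000 = 8250.0000
edge 4: (20,39.5)→(6,39.5)  cross = 20·39.5 − 6·39.5 = 553.0000; (r_i+r_j)·cross = 26·553.0000 = 14378.0000
edge 5: (6,39.5)→(2,28.5)  cross = 6·28.5 − 2·39.5 = 92.0000; (r_i+r_j)·cross = 8·92.0000 = 736.0000
edge 6: (2,28.5)→(1,20.5)  cross = 2·20.5 − 1·28.5 = 12.5000; (r_i+r_j)·cross = 3·12.5000 = 37.5000
Σcross = 772.5000 → A = |Σcross|/2 = 386.2500 mm²
Σ(r_i+r_j)·cross = 21850.3750 → first moment M = |Σ|/6 = 3641.7292
R_c = M/A = 3641.7292/386.2500 = 9.4284 mm
θ = 334° = 5.829400 rad
V = θ·R_c·A = 5.829400·9.4284·386.2500 = 21229.095 mm³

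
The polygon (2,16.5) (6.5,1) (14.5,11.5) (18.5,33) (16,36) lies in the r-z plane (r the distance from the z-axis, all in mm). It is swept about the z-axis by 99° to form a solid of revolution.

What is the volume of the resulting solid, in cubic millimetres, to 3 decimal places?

Profile (r,z), 5 vertices: (2,16.5) (6.5,1) (14.5,11.5) (18.5,33) (16,36)
edge 0: (2,16.5)→(6.5,1)  cross = 2·1 − 6.5·16.5 = -105.2500; (r_i+r_j)·cross = 8.5·-105.2500 = -894.6250
edge 1: (6.5,1)→(14.5,11.5)  cross = 6.5·11.5 − 14.5·1 = 60.2500; (r_i+r_j)·cross = 21·60.2500 = 1265.2500
edge 2: (14.5,11.5)→(18.5,33)  cross = 14.5·33 − 18.5·11.5 = 265.7500; (r_i+r_j)·cross = 33·265.7500 = 8769.7500
edge 3: (18.5,33)→(16,36)  cross = 18.5·36 − 16·33 = 138.0000; (r_i+r_j)·cross = 34.5·138.0000 = 4761.0000
edge 4: (16,36)→(2,16.5)  cross = 16·16.5 − 2·36 = 192.0000; (r_i+r_j)·cross = 18·192.0000 = 3456.0000
Σcross = 550.7500 → A = |Σcross|/2 = 275.3750 mm²
Σ(r_i+r_j)·cross = 17357.3750 → first moment M = |Σ|/6 = 2892.8958
R_c = M/A = 2892.8958/275.3750 = 10.5053 mm
θ = 99° = 1.727876 rad
V = θ·R_c·A = 1.727876·10.5053·275.3750 = 4998.565 mm³

Volume = 4998.565 mm³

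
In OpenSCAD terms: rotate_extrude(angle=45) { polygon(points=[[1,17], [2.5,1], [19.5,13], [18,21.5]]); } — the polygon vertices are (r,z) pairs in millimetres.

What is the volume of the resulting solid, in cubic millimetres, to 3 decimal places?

Volume = 1635.346 mm³

Profile (r,z), 4 vertices: (1,17) (2.5,1) (19.5,13) (18,21.5)
edge 0: (1,17)→(2.5,1)  cross = 1·1 − 2.5·17 = -41.5000; (r_i+r_j)·cross = 3.5·-41.5000 = -145.2500
edge 1: (2.5,1)→(19.5,13)  cross = 2.5·13 − 19.5·1 = 13.0000; (r_i+r_j)·cross = 22·13.0000 = 286.0000
edge 2: (19.5,13)→(18,21.5)  cross = 19.5·21.5 − 18·13 = 185.2500; (r_i+r_j)·cross = 37.5·185.2500 = 6946.8750
edge 3: (18,21.5)→(1,17)  cross = 18·17 − 1·21.5 = 284.5000; (r_i+r_j)·cross = 19·284.5000 = 5405.5000
Σcross = 441.2500 → A = |Σcross|/2 = 220.6250 mm²
Σ(r_i+r_j)·cross = 12493.1250 → first moment M = |Σ|/6 = 2082.1875
R_c = M/A = 2082.1875/220.6250 = 9.4377 mm
θ = 45° = 0.785398 rad
V = θ·R_c·A = 0.785398·9.4377·220.6250 = 1635.346 mm³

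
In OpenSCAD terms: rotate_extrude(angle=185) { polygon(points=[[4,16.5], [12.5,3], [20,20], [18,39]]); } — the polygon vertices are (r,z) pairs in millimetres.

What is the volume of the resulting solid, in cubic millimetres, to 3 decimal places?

Volume = 11856.303 mm³

Profile (r,z), 4 vertices: (4,16.5) (12.5,3) (20,20) (18,39)
edge 0: (4,16.5)→(12.5,3)  cross = 4·3 − 12.5·16.5 = -194.2500; (r_i+r_j)·cross = 16.5·-194.2500 = -3205.1250
edge 1: (12.5,3)→(20,20)  cross = 12.5·20 − 20·3 = 190.0000; (r_i+r_j)·cross = 32.5·190.0000 = 6175.0000
edge 2: (20,20)→(18,39)  cross = 20·39 − 18·20 = 420.0000; (r_i+r_j)·cross = 38·420.0000 = 15960.0000
edge 3: (18,39)→(4,16.5)  cross = 18·16.5 − 4·39 = 141.0000; (r_i+r_j)·cross = 22·141.0000 = 3102.0000
Σcross = 556.7500 → A = |Σcross|/2 = 278.3750 mm²
Σ(r_i+r_j)·cross = 22031.8750 → first moment M = |Σ|/6 = 3671.9792
R_c = M/A = 3671.9792/278.3750 = 13.1908 mm
θ = 185° = 3.228859 rad
V = θ·R_c·A = 3.228859·13.1908·278.3750 = 11856.303 mm³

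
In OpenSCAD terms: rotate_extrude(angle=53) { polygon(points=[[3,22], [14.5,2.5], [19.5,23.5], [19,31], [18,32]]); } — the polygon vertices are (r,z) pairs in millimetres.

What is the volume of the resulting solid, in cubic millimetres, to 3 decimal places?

Profile (r,z), 5 vertices: (3,22) (14.5,2.5) (19.5,23.5) (19,31) (18,32)
edge 0: (3,22)→(14.5,2.5)  cross = 3·2.5 − 14.5·22 = -311.5000; (r_i+r_j)·cross = 17.5·-311.5000 = -5451.2500
edge 1: (14.5,2.5)→(19.5,23.5)  cross = 14.5·23.5 − 19.5·2.5 = 292.0000; (r_i+r_j)·cross = 34·292.0000 = 9928.0000
edge 2: (19.5,23.5)→(19,31)  cross = 19.5·31 − 19·23.5 = 158.0000; (r_i+r_j)·cross = 38.5·158.0000 = 6083.0000
edge 3: (19,31)→(18,32)  cross = 19·32 − 18·31 = 50.0000; (r_i+r_j)·cross = 37·50.0000 = 1850.0000
edge 4: (18,32)→(3,22)  cross = 18·22 − 3·32 = 300.0000; (r_i+r_j)·cross = 21·300.0000 = 6300.0000
Σcross = 488.5000 → A = |Σcross|/2 = 244.2500 mm²
Σ(r_i+r_j)·cross = 18709.7500 → first moment M = |Σ|/6 = 3118.2917
R_c = M/A = 3118.2917/244.2500 = 12.7668 mm
θ = 53° = 0.925025 rad
V = θ·R_c·A = 0.925025·12.7668·244.2500 = 2884.496 mm³

Volume = 2884.496 mm³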